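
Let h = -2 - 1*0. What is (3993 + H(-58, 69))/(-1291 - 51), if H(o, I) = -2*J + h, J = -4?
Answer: -3999/1342 ≈ -2.9799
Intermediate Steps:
h = -2 (h = -2 + 0 = -2)
H(o, I) = 6 (H(o, I) = -2*(-4) - 2 = 8 - 2 = 6)
(3993 + H(-58, 69))/(-1291 - 51) = (3993 + 6)/(-1291 - 51) = 3999/(-1342) = 3999*(-1/1342) = -3999/1342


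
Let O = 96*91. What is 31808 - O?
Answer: 23072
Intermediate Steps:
O = 8736
31808 - O = 31808 - 1*8736 = 31808 - 8736 = 23072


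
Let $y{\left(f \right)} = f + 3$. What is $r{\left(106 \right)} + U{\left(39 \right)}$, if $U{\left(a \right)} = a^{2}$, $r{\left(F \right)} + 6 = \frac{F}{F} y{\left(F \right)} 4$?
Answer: $1951$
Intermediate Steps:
$y{\left(f \right)} = 3 + f$
$r{\left(F \right)} = 6 + 4 F$ ($r{\left(F \right)} = -6 + \frac{F}{F} \left(3 + F\right) 4 = -6 + 1 \left(3 + F\right) 4 = -6 + \left(3 + F\right) 4 = -6 + \left(12 + 4 F\right) = 6 + 4 F$)
$r{\left(106 \right)} + U{\left(39 \right)} = \left(6 + 4 \cdot 106\right) + 39^{2} = \left(6 + 424\right) + 1521 = 430 + 1521 = 1951$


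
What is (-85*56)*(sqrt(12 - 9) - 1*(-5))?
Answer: -23800 - 4760*sqrt(3) ≈ -32045.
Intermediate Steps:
(-85*56)*(sqrt(12 - 9) - 1*(-5)) = -4760*(sqrt(3) + 5) = -4760*(5 + sqrt(3)) = -23800 - 4760*sqrt(3)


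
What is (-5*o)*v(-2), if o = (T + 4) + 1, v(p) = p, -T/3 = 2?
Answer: -10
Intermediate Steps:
T = -6 (T = -3*2 = -6)
o = -1 (o = (-6 + 4) + 1 = -2 + 1 = -1)
(-5*o)*v(-2) = -5*(-1)*(-2) = 5*(-2) = -10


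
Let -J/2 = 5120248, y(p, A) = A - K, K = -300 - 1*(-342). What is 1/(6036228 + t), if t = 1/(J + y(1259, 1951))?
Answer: 10238587/61802445529835 ≈ 1.6567e-7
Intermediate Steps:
K = 42 (K = -300 + 342 = 42)
y(p, A) = -42 + A (y(p, A) = A - 1*42 = A - 42 = -42 + A)
J = -10240496 (J = -2*5120248 = -10240496)
t = -1/10238587 (t = 1/(-10240496 + (-42 + 1951)) = 1/(-10240496 + 1909) = 1/(-10238587) = -1/10238587 ≈ -9.7670e-8)
1/(6036228 + t) = 1/(6036228 - 1/10238587) = 1/(61802445529835/10238587) = 10238587/61802445529835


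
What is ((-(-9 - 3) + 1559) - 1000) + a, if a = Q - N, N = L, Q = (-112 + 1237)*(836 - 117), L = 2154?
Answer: 807292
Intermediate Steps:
Q = 808875 (Q = 1125*719 = 808875)
N = 2154
a = 806721 (a = 808875 - 1*2154 = 808875 - 2154 = 806721)
((-(-9 - 3) + 1559) - 1000) + a = ((-(-9 - 3) + 1559) - 1000) + 806721 = ((-1*(-12) + 1559) - 1000) + 806721 = ((12 + 1559) - 1000) + 806721 = (1571 - 1000) + 806721 = 571 + 806721 = 807292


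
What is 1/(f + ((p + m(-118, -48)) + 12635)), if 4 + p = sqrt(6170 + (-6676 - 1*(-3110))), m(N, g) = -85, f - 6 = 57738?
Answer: 11715/823446916 - sqrt(651)/2470340748 ≈ 1.4216e-5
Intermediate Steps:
f = 57744 (f = 6 + 57738 = 57744)
p = -4 + 2*sqrt(651) (p = -4 + sqrt(6170 + (-6676 - 1*(-3110))) = -4 + sqrt(6170 + (-6676 + 3110)) = -4 + sqrt(6170 - 3566) = -4 + sqrt(2604) = -4 + 2*sqrt(651) ≈ 47.029)
1/(f + ((p + m(-118, -48)) + 12635)) = 1/(57744 + (((-4 + 2*sqrt(651)) - 85) + 12635)) = 1/(57744 + ((-89 + 2*sqrt(651)) + 12635)) = 1/(57744 + (12546 + 2*sqrt(651))) = 1/(70290 + 2*sqrt(651))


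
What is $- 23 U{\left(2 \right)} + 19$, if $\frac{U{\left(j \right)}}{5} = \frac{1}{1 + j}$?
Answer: $- \frac{58}{3} \approx -19.333$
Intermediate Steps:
$U{\left(j \right)} = \frac{5}{1 + j}$
$- 23 U{\left(2 \right)} + 19 = - 23 \frac{5}{1 + 2} + 19 = - 23 \cdot \frac{5}{3} + 19 = - 23 \cdot 5 \cdot \frac{1}{3} + 19 = \left(-23\right) \frac{5}{3} + 19 = - \frac{115}{3} + 19 = - \frac{58}{3}$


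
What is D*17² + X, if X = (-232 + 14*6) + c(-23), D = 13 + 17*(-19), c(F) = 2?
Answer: -89736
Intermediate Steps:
D = -310 (D = 13 - 323 = -310)
X = -146 (X = (-232 + 14*6) + 2 = (-232 + 84) + 2 = -148 + 2 = -146)
D*17² + X = -310*17² - 146 = -310*289 - 146 = -89590 - 146 = -89736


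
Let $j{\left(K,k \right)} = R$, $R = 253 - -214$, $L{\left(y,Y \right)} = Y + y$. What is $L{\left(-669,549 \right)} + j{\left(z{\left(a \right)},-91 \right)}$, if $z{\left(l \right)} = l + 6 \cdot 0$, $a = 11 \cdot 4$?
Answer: $347$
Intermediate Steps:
$a = 44$
$z{\left(l \right)} = l$ ($z{\left(l \right)} = l + 0 = l$)
$R = 467$ ($R = 253 + 214 = 467$)
$j{\left(K,k \right)} = 467$
$L{\left(-669,549 \right)} + j{\left(z{\left(a \right)},-91 \right)} = \left(549 - 669\right) + 467 = -120 + 467 = 347$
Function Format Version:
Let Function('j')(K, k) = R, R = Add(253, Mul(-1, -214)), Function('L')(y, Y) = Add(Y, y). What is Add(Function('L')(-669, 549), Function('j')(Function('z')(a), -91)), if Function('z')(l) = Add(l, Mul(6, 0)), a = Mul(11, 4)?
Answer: 347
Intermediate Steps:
a = 44
Function('z')(l) = l (Function('z')(l) = Add(l, 0) = l)
R = 467 (R = Add(253, 214) = 467)
Function('j')(K, k) = 467
Add(Function('L')(-669, 549), Function('j')(Function('z')(a), -91)) = Add(Add(549, -669), 467) = Add(-120, 467) = 347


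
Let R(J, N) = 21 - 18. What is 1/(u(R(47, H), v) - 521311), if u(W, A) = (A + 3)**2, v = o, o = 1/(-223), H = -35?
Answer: -49729/25923828495 ≈ -1.9183e-6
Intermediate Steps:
R(J, N) = 3
o = -1/223 ≈ -0.0044843
v = -1/223 ≈ -0.0044843
u(W, A) = (3 + A)**2
1/(u(R(47, H), v) - 521311) = 1/((3 - 1/223)**2 - 521311) = 1/((668/223)**2 - 521311) = 1/(446224/49729 - 521311) = 1/(-25923828495/49729) = -49729/25923828495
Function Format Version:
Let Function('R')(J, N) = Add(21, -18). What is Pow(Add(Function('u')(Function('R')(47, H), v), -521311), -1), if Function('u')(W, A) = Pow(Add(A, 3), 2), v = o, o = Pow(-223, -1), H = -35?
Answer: Rational(-49729, 25923828495) ≈ -1.9183e-6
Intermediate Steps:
Function('R')(J, N) = 3
o = Rational(-1, 223) ≈ -0.0044843
v = Rational(-1, 223) ≈ -0.0044843
Function('u')(W, A) = Pow(Add(3, A), 2)
Pow(Add(Function('u')(Function('R')(47, H), v), -521311), -1) = Pow(Add(Pow(Add(3, Rational(-1, 223)), 2), -521311), -1) = Pow(Add(Pow(Rational(668, 223), 2), -521311), -1) = Pow(Add(Rational(446224, 49729), -521311), -1) = Pow(Rational(-25923828495, 49729), -1) = Rational(-49729, 25923828495)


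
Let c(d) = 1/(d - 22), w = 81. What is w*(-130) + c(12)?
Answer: -105301/10 ≈ -10530.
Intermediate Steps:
c(d) = 1/(-22 + d)
w*(-130) + c(12) = 81*(-130) + 1/(-22 + 12) = -10530 + 1/(-10) = -10530 - ⅒ = -105301/10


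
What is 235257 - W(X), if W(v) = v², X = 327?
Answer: 128328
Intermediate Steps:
235257 - W(X) = 235257 - 1*327² = 235257 - 1*106929 = 235257 - 106929 = 128328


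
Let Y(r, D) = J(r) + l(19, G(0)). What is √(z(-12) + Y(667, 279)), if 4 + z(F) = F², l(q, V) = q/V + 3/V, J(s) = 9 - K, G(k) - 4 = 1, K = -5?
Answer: 6*√110/5 ≈ 12.586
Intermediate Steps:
G(k) = 5 (G(k) = 4 + 1 = 5)
J(s) = 14 (J(s) = 9 - 1*(-5) = 9 + 5 = 14)
l(q, V) = 3/V + q/V
Y(r, D) = 92/5 (Y(r, D) = 14 + (3 + 19)/5 = 14 + (⅕)*22 = 14 + 22/5 = 92/5)
z(F) = -4 + F²
√(z(-12) + Y(667, 279)) = √((-4 + (-12)²) + 92/5) = √((-4 + 144) + 92/5) = √(140 + 92/5) = √(792/5) = 6*√110/5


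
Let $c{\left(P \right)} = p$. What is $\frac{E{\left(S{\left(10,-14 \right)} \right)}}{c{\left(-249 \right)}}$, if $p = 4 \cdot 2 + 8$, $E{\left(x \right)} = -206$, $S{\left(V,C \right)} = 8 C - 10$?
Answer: $- \frac{103}{8} \approx -12.875$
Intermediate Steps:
$S{\left(V,C \right)} = -10 + 8 C$
$p = 16$ ($p = 8 + 8 = 16$)
$c{\left(P \right)} = 16$
$\frac{E{\left(S{\left(10,-14 \right)} \right)}}{c{\left(-249 \right)}} = - \frac{206}{16} = \left(-206\right) \frac{1}{16} = - \frac{103}{8}$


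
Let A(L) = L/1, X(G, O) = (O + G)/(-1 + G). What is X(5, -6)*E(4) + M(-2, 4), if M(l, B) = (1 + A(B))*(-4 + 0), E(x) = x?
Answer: -21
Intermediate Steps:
X(G, O) = (G + O)/(-1 + G)
A(L) = L (A(L) = L*1 = L)
M(l, B) = -4 - 4*B (M(l, B) = (1 + B)*(-4 + 0) = (1 + B)*(-4) = -4 - 4*B)
X(5, -6)*E(4) + M(-2, 4) = ((5 - 6)/(-1 + 5))*4 + (-4 - 4*4) = (-1/4)*4 + (-4 - 16) = ((¼)*(-1))*4 - 20 = -¼*4 - 20 = -1 - 20 = -21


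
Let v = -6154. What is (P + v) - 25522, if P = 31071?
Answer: -605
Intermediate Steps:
(P + v) - 25522 = (31071 - 6154) - 25522 = 24917 - 25522 = -605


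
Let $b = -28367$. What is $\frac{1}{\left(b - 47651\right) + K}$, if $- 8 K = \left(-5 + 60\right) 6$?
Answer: $- \frac{4}{304237} \approx -1.3148 \cdot 10^{-5}$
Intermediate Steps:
$K = - \frac{165}{4}$ ($K = - \frac{\left(-5 + 60\right) 6}{8} = - \frac{55 \cdot 6}{8} = \left(- \frac{1}{8}\right) 330 = - \frac{165}{4} \approx -41.25$)
$\frac{1}{\left(b - 47651\right) + K} = \frac{1}{\left(-28367 - 47651\right) - \frac{165}{4}} = \frac{1}{-76018 - \frac{165}{4}} = \frac{1}{- \frac{304237}{4}} = - \frac{4}{304237}$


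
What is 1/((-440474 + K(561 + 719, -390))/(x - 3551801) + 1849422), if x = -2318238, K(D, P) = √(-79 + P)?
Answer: 63726198276569449348/117856637850914524823717093 + 5870039*I*√469/117856637850914524823717093 ≈ 5.4071e-7 + 1.0786e-18*I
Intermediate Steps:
1/((-440474 + K(561 + 719, -390))/(x - 3551801) + 1849422) = 1/((-440474 + √(-79 - 390))/(-2318238 - 3551801) + 1849422) = 1/((-440474 + √(-469))/(-5870039) + 1849422) = 1/((-440474 + I*√469)*(-1/5870039) + 1849422) = 1/((440474/5870039 - I*√469/5870039) + 1849422) = 1/(10856179707932/5870039 - I*√469/5870039)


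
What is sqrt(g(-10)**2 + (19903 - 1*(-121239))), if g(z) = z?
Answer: sqrt(141242) ≈ 375.82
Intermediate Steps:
sqrt(g(-10)**2 + (19903 - 1*(-121239))) = sqrt((-10)**2 + (19903 - 1*(-121239))) = sqrt(100 + (19903 + 121239)) = sqrt(100 + 141142) = sqrt(141242)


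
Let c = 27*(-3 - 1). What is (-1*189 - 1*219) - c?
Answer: -300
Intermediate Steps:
c = -108 (c = 27*(-4) = -108)
(-1*189 - 1*219) - c = (-1*189 - 1*219) - 1*(-108) = (-189 - 219) + 108 = -408 + 108 = -300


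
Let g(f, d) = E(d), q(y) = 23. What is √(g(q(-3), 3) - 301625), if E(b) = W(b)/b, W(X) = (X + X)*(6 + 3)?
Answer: I*√301607 ≈ 549.19*I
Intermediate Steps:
W(X) = 18*X (W(X) = (2*X)*9 = 18*X)
E(b) = 18 (E(b) = (18*b)/b = 18)
g(f, d) = 18
√(g(q(-3), 3) - 301625) = √(18 - 301625) = √(-301607) = I*√301607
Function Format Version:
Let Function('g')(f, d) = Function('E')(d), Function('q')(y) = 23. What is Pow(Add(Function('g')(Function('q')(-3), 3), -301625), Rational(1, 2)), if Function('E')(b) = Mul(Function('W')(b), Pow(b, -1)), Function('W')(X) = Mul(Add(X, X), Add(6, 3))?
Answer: Mul(I, Pow(301607, Rational(1, 2))) ≈ Mul(549.19, I)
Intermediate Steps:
Function('W')(X) = Mul(18, X) (Function('W')(X) = Mul(Mul(2, X), 9) = Mul(18, X))
Function('E')(b) = 18 (Function('E')(b) = Mul(Mul(18, b), Pow(b, -1)) = 18)
Function('g')(f, d) = 18
Pow(Add(Function('g')(Function('q')(-3), 3), -301625), Rational(1, 2)) = Pow(Add(18, -301625), Rational(1, 2)) = Pow(-301607, Rational(1, 2)) = Mul(I, Pow(301607, Rational(1, 2)))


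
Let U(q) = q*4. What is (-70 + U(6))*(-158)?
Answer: 7268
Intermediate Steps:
U(q) = 4*q
(-70 + U(6))*(-158) = (-70 + 4*6)*(-158) = (-70 + 24)*(-158) = -46*(-158) = 7268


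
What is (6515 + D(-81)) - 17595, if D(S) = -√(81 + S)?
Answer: -11080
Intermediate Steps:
(6515 + D(-81)) - 17595 = (6515 - √(81 - 81)) - 17595 = (6515 - √0) - 17595 = (6515 - 1*0) - 17595 = (6515 + 0) - 17595 = 6515 - 17595 = -11080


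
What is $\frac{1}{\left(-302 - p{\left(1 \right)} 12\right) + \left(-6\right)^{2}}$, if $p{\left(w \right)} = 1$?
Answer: $- \frac{1}{278} \approx -0.0035971$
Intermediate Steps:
$\frac{1}{\left(-302 - p{\left(1 \right)} 12\right) + \left(-6\right)^{2}} = \frac{1}{\left(-302 - 1 \cdot 12\right) + \left(-6\right)^{2}} = \frac{1}{\left(-302 - 12\right) + 36} = \frac{1}{-314 + 36} = \frac{1}{-278} = - \frac{1}{278}$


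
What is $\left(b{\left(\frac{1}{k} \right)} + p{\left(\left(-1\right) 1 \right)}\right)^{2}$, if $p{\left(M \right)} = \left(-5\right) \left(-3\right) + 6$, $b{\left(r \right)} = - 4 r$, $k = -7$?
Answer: $\frac{22801}{49} \approx 465.33$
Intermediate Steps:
$p{\left(M \right)} = 21$ ($p{\left(M \right)} = 15 + 6 = 21$)
$\left(b{\left(\frac{1}{k} \right)} + p{\left(\left(-1\right) 1 \right)}\right)^{2} = \left(- \frac{4}{-7} + 21\right)^{2} = \left(\left(-4\right) \left(- \frac{1}{7}\right) + 21\right)^{2} = \left(\frac{4}{7} + 21\right)^{2} = \left(\frac{151}{7}\right)^{2} = \frac{22801}{49}$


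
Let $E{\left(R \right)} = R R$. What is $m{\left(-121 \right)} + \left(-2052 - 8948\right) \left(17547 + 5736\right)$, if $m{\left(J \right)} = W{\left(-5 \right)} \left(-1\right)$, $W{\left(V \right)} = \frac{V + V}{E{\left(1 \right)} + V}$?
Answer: $- \frac{512226005}{2} \approx -2.5611 \cdot 10^{8}$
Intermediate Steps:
$E{\left(R \right)} = R^{2}$
$W{\left(V \right)} = \frac{2 V}{1 + V}$ ($W{\left(V \right)} = \frac{V + V}{1^{2} + V} = \frac{2 V}{1 + V}$)
$m{\left(J \right)} = - \frac{5}{2}$ ($m{\left(J \right)} = 2 \left(-5\right) \frac{1}{1 - 5} \left(-1\right) = 2 \left(-5\right) \frac{1}{-4} \left(-1\right) = 2 \left(-5\right) \left(- \frac{1}{4}\right) \left(-1\right) = \frac{5}{2} \left(-1\right) = - \frac{5}{2}$)
$m{\left(-121 \right)} + \left(-2052 - 8948\right) \left(17547 + 5736\right) = - \frac{5}{2} + \left(-2052 - 8948\right) \left(17547 + 5736\right) = - \frac{5}{2} - 256113000 = - \frac{512226005}{2}$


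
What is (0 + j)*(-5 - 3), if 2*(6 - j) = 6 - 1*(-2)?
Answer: -16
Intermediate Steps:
j = 2 (j = 6 - (6 - 1*(-2))/2 = 6 - (6 + 2)/2 = 6 - ½*8 = 6 - 4 = 2)
(0 + j)*(-5 - 3) = (0 + 2)*(-5 - 3) = 2*(-8) = -16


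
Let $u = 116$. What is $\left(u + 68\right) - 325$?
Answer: $-141$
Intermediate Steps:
$\left(u + 68\right) - 325 = \left(116 + 68\right) - 325 = 184 - 325 = -141$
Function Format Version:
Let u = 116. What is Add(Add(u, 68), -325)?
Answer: -141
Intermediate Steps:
Add(Add(u, 68), -325) = Add(Add(116, 68), -325) = Add(184, -325) = -141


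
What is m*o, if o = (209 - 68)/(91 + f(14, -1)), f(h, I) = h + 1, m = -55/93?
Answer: -2585/3286 ≈ -0.78667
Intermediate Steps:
m = -55/93 (m = -55*1/93 = -55/93 ≈ -0.59140)
f(h, I) = 1 + h
o = 141/106 (o = (209 - 68)/(91 + (1 + 14)) = 141/(91 + 15) = 141/106 ≈ 1.3302)
m*o = -55/93*141/106 = -2585/3286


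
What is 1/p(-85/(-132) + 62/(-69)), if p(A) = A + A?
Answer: -1518/773 ≈ -1.9638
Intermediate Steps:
p(A) = 2*A
1/p(-85/(-132) + 62/(-69)) = 1/(2*(-85/(-132) + 62/(-69))) = 1/(2*(-85*(-1/132) + 62*(-1/69))) = 1/(2*(85/132 - 62/69)) = 1/(2*(-773/3036)) = 1/(-773/1518) = -1518/773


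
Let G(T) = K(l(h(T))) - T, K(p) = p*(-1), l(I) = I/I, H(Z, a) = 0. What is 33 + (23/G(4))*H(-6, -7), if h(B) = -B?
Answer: 33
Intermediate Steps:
l(I) = 1
K(p) = -p
G(T) = -1 - T (G(T) = -1*1 - T = -1 - T)
33 + (23/G(4))*H(-6, -7) = 33 + (23/(-1 - 1*4))*0 = 33 + (23/(-1 - 4))*0 = 33 + (23/(-5))*0 = 33 + (23*(-⅕))*0 = 33 - 23/5*0 = 33 + 0 = 33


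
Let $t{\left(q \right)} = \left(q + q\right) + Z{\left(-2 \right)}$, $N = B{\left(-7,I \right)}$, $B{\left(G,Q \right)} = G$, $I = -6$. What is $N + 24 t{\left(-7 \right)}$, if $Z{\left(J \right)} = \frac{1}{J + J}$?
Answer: $-349$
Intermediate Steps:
$Z{\left(J \right)} = \frac{1}{2 J}$
$N = -7$
$t{\left(q \right)} = - \frac{1}{4} + 2 q$ ($t{\left(q \right)} = \left(q + q\right) + \frac{1}{2 \left(-2\right)} = 2 q + \frac{1}{2} \left(- \frac{1}{2}\right) = 2 q - \frac{1}{4} = - \frac{1}{4} + 2 q$)
$N + 24 t{\left(-7 \right)} = -7 + 24 \left(- \frac{1}{4} + 2 \left(-7\right)\right) = -7 + 24 \left(- \frac{1}{4} - 14\right) = -7 + 24 \left(- \frac{57}{4}\right) = -7 - 342 = -349$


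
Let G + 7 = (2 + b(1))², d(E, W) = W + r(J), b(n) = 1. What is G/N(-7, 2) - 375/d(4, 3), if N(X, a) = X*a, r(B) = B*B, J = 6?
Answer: -888/91 ≈ -9.7582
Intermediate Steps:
r(B) = B²
d(E, W) = 36 + W (d(E, W) = W + 6² = W + 36 = 36 + W)
G = 2 (G = -7 + (2 + 1)² = -7 + 3² = -7 + 9 = 2)
G/N(-7, 2) - 375/d(4, 3) = 2/((-7*2)) - 375/(36 + 3) = 2/(-14) - 375/39 = 2*(-1/14) - 375*1/39 = -⅐ - 125/13 = -888/91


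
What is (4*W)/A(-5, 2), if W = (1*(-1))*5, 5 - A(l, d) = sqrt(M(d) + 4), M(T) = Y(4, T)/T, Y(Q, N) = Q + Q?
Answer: -100/17 - 40*sqrt(2)/17 ≈ -9.2099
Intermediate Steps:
Y(Q, N) = 2*Q
M(T) = 8/T (M(T) = (2*4)/T = 8/T)
A(l, d) = 5 - sqrt(4 + 8/d) (A(l, d) = 5 - sqrt(8/d + 4) = 5 - sqrt(4 + 8/d))
W = -5 (W = -1*5 = -5)
(4*W)/A(-5, 2) = (4*(-5))/(5 - 2*sqrt(2)*sqrt(2 + 2)/2) = -20/(5 - 2*sqrt(2))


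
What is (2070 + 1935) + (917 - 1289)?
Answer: 3633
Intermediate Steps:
(2070 + 1935) + (917 - 1289) = 4005 - 372 = 3633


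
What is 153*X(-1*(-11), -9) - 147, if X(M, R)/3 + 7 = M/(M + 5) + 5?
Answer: -11991/16 ≈ -749.44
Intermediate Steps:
X(M, R) = -6 + 3*M/(5 + M) (X(M, R) = -21 + 3*(M/(M + 5) + 5) = -21 + 3*(M/(5 + M) + 5) = -21 + 3*(5 + M/(5 + M)) = -21 + (15 + 3*M/(5 + M)) = -6 + 3*M/(5 + M))
153*X(-1*(-11), -9) - 147 = 153*(3*(-10 - (-1)*(-11))/(5 - 1*(-11))) - 147 = 153*(3*(-10 - 1*11)/(5 + 11)) - 147 = 153*(3*(-10 - 11)/16) - 147 = 153*(3*(1/16)*(-21)) - 147 = 153*(-63/16) - 147 = -9639/16 - 147 = -11991/16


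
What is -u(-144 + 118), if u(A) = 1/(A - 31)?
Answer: 1/57 ≈ 0.017544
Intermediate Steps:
u(A) = 1/(-31 + A)
-u(-144 + 118) = -1/(-31 + (-144 + 118)) = -1/(-31 - 26) = -1/(-57) = -1*(-1/57) = 1/57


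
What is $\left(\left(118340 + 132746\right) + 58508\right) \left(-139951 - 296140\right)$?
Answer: $-135011157054$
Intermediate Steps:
$\left(\left(118340 + 132746\right) + 58508\right) \left(-139951 - 296140\right) = \left(251086 + 58508\right) \left(-436091\right) = 309594 \left(-436091\right) = -135011157054$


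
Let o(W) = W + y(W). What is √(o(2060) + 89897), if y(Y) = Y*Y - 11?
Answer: √4335546 ≈ 2082.2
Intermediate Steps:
y(Y) = -11 + Y² (y(Y) = Y² - 11 = -11 + Y²)
o(W) = -11 + W + W² (o(W) = W + (-11 + W²) = -11 + W + W²)
√(o(2060) + 89897) = √((-11 + 2060 + 2060²) + 89897) = √((-11 + 2060 + 4243600) + 89897) = √(4245649 + 89897) = √4335546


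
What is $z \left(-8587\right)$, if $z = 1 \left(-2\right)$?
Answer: $17174$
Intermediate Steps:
$z = -2$
$z \left(-8587\right) = \left(-2\right) \left(-8587\right) = 17174$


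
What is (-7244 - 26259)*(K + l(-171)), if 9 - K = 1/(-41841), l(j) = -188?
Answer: 250921991614/41841 ≈ 5.9970e+6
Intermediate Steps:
K = 376570/41841 (K = 9 - 1/(-41841) = 9 - 1*(-1/41841) = 9 + 1/41841 = 376570/41841 ≈ 9.0000)
(-7244 - 26259)*(K + l(-171)) = (-7244 - 26259)*(376570/41841 - 188) = -33503*(-7489538/41841) = 250921991614/41841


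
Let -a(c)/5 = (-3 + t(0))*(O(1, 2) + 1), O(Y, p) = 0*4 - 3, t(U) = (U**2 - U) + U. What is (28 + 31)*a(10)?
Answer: -1770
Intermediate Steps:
t(U) = U**2
O(Y, p) = -3 (O(Y, p) = 0 - 3 = -3)
a(c) = -30 (a(c) = -5*(-3 + 0**2)*(-3 + 1) = -5*(-3 + 0)*(-2) = -(-15)*(-2) = -5*6 = -30)
(28 + 31)*a(10) = (28 + 31)*(-30) = 59*(-30) = -1770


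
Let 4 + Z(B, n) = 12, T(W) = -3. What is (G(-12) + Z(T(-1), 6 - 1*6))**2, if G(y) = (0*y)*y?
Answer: 64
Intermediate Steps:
Z(B, n) = 8 (Z(B, n) = -4 + 12 = 8)
G(y) = 0 (G(y) = 0*y = 0)
(G(-12) + Z(T(-1), 6 - 1*6))**2 = (0 + 8)**2 = 8**2 = 64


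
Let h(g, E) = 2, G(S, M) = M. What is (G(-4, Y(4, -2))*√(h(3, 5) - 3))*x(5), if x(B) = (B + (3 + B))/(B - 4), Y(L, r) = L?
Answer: 52*I ≈ 52.0*I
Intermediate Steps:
x(B) = (3 + 2*B)/(-4 + B)
(G(-4, Y(4, -2))*√(h(3, 5) - 3))*x(5) = (4*√(2 - 3))*((3 + 2*5)/(-4 + 5)) = (4*√(-1))*((3 + 10)/1) = (4*I)*(1*13) = (4*I)*13 = 52*I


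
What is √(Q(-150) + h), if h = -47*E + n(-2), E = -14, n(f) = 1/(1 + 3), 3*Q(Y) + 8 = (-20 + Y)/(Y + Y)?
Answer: √590195/30 ≈ 25.608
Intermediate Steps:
Q(Y) = -8/3 + (-20 + Y)/(6*Y) (Q(Y) = -8/3 + ((-20 + Y)/(Y + Y))/3 = -8/3 + ((-20 + Y)/((2*Y)))/3 = -8/3 + ((-20 + Y)*(1/(2*Y)))/3 = -8/3 + ((-20 + Y)/(2*Y))/3 = -8/3 + (-20 + Y)/(6*Y))
n(f) = ¼ (n(f) = 1/4 = ¼)
h = 2633/4 (h = -47*(-14) + ¼ = 658 + ¼ = 2633/4 ≈ 658.25)
√(Q(-150) + h) = √((⅚)*(-4 - 3*(-150))/(-150) + 2633/4) = √((⅚)*(-1/150)*(-4 + 450) + 2633/4) = √((⅚)*(-1/150)*446 + 2633/4) = √(-223/90 + 2633/4) = √(118039/180) = √590195/30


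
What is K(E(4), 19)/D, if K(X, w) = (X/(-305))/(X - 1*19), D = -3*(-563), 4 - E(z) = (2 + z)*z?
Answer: -4/4018131 ≈ -9.9549e-7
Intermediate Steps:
E(z) = 4 - z*(2 + z) (E(z) = 4 - (2 + z)*z = 4 - z*(2 + z))
D = 1689
K(X, w) = -X/(305*(-19 + X)) (K(X, w) = (X*(-1/305))/(X - 19) = (-X/305)/(-19 + X) = -X/(305*(-19 + X)))
K(E(4), 19)/D = -(4 - 1*4**2 - 2*4)/(-5795 + 305*(4 - 1*4**2 - 2*4))/1689 = -(4 - 1*16 - 8)/(-5795 + 305*(4 - 1*16 - 8))*(1/1689) = -(4 - 16 - 8)/(-5795 + 305*(4 - 16 - 8))*(1/1689) = -1*(-20)/(-5795 + 305*(-20))*(1/1689) = -1*(-20)/(-5795 - 6100)*(1/1689) = -1*(-20)/(-11895)*(1/1689) = -1*(-20)*(-1/11895)*(1/1689) = -4/2379*1/1689 = -4/4018131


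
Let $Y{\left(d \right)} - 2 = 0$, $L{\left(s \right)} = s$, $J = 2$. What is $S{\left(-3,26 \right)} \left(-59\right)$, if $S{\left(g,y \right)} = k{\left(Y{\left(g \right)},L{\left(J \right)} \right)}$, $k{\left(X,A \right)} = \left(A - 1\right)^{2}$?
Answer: $-59$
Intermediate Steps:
$Y{\left(d \right)} = 2$ ($Y{\left(d \right)} = 2 + 0 = 2$)
$k{\left(X,A \right)} = \left(-1 + A\right)^{2}$
$S{\left(g,y \right)} = 1$ ($S{\left(g,y \right)} = \left(-1 + 2\right)^{2} = 1^{2} = 1$)
$S{\left(-3,26 \right)} \left(-59\right) = 1 \left(-59\right) = -59$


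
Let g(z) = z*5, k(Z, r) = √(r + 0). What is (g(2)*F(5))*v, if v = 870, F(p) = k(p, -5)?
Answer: 8700*I*√5 ≈ 19454.0*I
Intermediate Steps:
k(Z, r) = √r
g(z) = 5*z
F(p) = I*√5 (F(p) = √(-5) = I*√5)
(g(2)*F(5))*v = ((5*2)*(I*√5))*870 = (10*(I*√5))*870 = (10*I*√5)*870 = 8700*I*√5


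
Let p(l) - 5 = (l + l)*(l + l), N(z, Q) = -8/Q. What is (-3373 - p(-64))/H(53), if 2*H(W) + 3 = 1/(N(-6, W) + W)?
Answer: 55353362/4175 ≈ 13258.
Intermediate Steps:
p(l) = 5 + 4*l**2 (p(l) = 5 + (l + l)*(l + l) = 5 + (2*l)*(2*l) = 5 + 4*l**2)
H(W) = -3/2 + 1/(2*(W - 8/W)) (H(W) = -3/2 + 1/(2*(-8/W + W)) = -3/2 + 1/(2*(W - 8/W)))
(-3373 - p(-64))/H(53) = (-3373 - (5 + 4*(-64)**2))/(((24 - 1*53*(-1 + 3*53))/(2*(-8 + 53**2)))) = (-3373 - (5 + 4*4096))/(((24 - 1*53*(-1 + 159))/(2*(-8 + 2809)))) = (-3373 - (5 + 16384))/(((1/2)*(24 - 1*53*158)/2801)) = (-3373 - 1*16389)/(((1/2)*(1/2801)*(24 - 8374))) = (-3373 - 16389)/(((1/2)*(1/2801)*(-8350))) = -19762/(-4175/2801) = -19762*(-2801/4175) = 55353362/4175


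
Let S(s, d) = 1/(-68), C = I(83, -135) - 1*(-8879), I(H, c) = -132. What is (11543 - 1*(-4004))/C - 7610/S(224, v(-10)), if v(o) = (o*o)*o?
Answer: 4526413107/8747 ≈ 5.1748e+5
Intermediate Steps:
C = 8747 (C = -132 - 1*(-8879) = -132 + 8879 = 8747)
v(o) = o³ (v(o) = o²*o = o³)
S(s, d) = -1/68
(11543 - 1*(-4004))/C - 7610/S(224, v(-10)) = (11543 - 1*(-4004))/8747 - 7610/(-1/68) = (11543 + 4004)*(1/8747) - 7610*(-68) = 15547*(1/8747) + 517480 = 15547/8747 + 517480 = 4526413107/8747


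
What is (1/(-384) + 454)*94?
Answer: 8193745/192 ≈ 42676.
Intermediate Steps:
(1/(-384) + 454)*94 = (-1/384 + 454)*94 = (174335/384)*94 = 8193745/192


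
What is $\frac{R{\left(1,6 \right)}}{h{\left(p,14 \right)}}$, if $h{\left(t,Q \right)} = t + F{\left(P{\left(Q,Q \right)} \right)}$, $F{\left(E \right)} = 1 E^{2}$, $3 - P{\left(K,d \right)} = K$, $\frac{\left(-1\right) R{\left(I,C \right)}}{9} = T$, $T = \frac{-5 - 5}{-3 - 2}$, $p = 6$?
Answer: $- \frac{18}{127} \approx -0.14173$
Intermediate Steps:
$T = 2$ ($T = - \frac{10}{-5} = \left(-10\right) \left(- \frac{1}{5}\right) = 2$)
$R{\left(I,C \right)} = -18$ ($R{\left(I,C \right)} = \left(-9\right) 2 = -18$)
$P{\left(K,d \right)} = 3 - K$
$F{\left(E \right)} = E^{2}$
$h{\left(t,Q \right)} = t + \left(3 - Q\right)^{2}$
$\frac{R{\left(1,6 \right)}}{h{\left(p,14 \right)}} = \frac{1}{6 + \left(-3 + 14\right)^{2}} \left(-18\right) = \frac{1}{6 + 11^{2}} \left(-18\right) = \frac{1}{6 + 121} \left(-18\right) = \frac{1}{127} \left(-18\right) = - \frac{18}{127}$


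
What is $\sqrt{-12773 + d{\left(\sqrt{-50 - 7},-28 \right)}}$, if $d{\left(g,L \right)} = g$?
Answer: $\sqrt{-12773 + i \sqrt{57}} \approx 0.0334 + 113.02 i$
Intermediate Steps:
$\sqrt{-12773 + d{\left(\sqrt{-50 - 7},-28 \right)}} = \sqrt{-12773 + \sqrt{-50 - 7}} = \sqrt{-12773 + \sqrt{-57}} = \sqrt{-12773 + i \sqrt{57}}$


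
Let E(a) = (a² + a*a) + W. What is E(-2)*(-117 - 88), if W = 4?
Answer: -2460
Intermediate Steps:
E(a) = 4 + 2*a² (E(a) = (a² + a*a) + 4 = (a² + a²) + 4 = 2*a² + 4 = 4 + 2*a²)
E(-2)*(-117 - 88) = (4 + 2*(-2)²)*(-117 - 88) = (4 + 2*4)*(-205) = (4 + 8)*(-205) = 12*(-205) = -2460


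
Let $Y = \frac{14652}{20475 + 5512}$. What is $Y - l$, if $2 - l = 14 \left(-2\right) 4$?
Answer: $- \frac{2947866}{25987} \approx -113.44$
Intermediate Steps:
$l = 114$ ($l = 2 - 14 \left(-2\right) 4 = 2 - \left(-28\right) 4 = 2 - -112 = 2 + 112 = 114$)
$Y = \frac{14652}{25987} \approx 0.56382$
$Y - l = \frac{14652}{25987} - 114 = - \frac{2947866}{25987}$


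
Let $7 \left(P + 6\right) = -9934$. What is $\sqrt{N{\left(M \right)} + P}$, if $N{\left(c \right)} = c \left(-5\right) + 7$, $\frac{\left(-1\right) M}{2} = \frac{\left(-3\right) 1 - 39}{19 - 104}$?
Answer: $\frac{i \sqrt{20012349}}{119} \approx 37.593 i$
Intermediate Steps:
$P = - \frac{9976}{7}$ ($P = -6 + \frac{1}{7} \left(-9934\right) = -6 - \frac{9934}{7} = - \frac{9976}{7} \approx -1425.1$)
$M = - \frac{84}{85}$ ($M = - 2 \frac{\left(-3\right) 1 - 39}{19 - 104} = - 2 \frac{-3 - 39}{-85} = - 2 \left(\left(-42\right) \left(- \frac{1}{85}\right)\right) = \left(-2\right) \frac{42}{85} = - \frac{84}{85} \approx -0.98824$)
$N{\left(c \right)} = 7 - 5 c$ ($N{\left(c \right)} = - 5 c + 7 = 7 - 5 c$)
$\sqrt{N{\left(M \right)} + P} = \sqrt{\left(7 - - \frac{84}{17}\right) - \frac{9976}{7}} = \sqrt{\left(7 + \frac{84}{17}\right) - \frac{9976}{7}} = \sqrt{\frac{203}{17} - \frac{9976}{7}} = \sqrt{- \frac{168171}{119}} = \frac{i \sqrt{20012349}}{119}$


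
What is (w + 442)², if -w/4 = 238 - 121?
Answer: 676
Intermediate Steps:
w = -468 (w = -4*(238 - 121) = -4*117 = -468)
(w + 442)² = (-468 + 442)² = (-26)² = 676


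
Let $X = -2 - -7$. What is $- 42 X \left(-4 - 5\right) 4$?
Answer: $7560$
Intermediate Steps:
$X = 5$ ($X = -2 + 7 = 5$)
$- 42 X \left(-4 - 5\right) 4 = \left(-42\right) 5 \left(-4 - 5\right) 4 = - 210 \left(\left(-9\right) 4\right) = \left(-210\right) \left(-36\right) = 7560$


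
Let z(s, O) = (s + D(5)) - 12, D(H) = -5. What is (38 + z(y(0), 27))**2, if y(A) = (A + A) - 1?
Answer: 400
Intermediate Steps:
y(A) = -1 + 2*A (y(A) = 2*A - 1 = -1 + 2*A)
z(s, O) = -17 + s (z(s, O) = (s - 5) - 12 = (-5 + s) - 12 = -17 + s)
(38 + z(y(0), 27))**2 = (38 + (-17 + (-1 + 2*0)))**2 = (38 + (-17 + (-1 + 0)))**2 = (38 + (-17 - 1))**2 = (38 - 18)**2 = 20**2 = 400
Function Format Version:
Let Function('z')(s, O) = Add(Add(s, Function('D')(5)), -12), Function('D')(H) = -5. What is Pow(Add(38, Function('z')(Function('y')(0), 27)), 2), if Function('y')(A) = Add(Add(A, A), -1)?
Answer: 400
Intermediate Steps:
Function('y')(A) = Add(-1, Mul(2, A)) (Function('y')(A) = Add(Mul(2, A), -1) = Add(-1, Mul(2, A)))
Function('z')(s, O) = Add(-17, s) (Function('z')(s, O) = Add(Add(s, -5), -12) = Add(Add(-5, s), -12) = Add(-17, s))
Pow(Add(38, Function('z')(Function('y')(0), 27)), 2) = Pow(Add(38, Add(-17, Add(-1, Mul(2, 0)))), 2) = Pow(Add(38, Add(-17, Add(-1, 0))), 2) = Pow(Add(38, Add(-17, -1)), 2) = Pow(Add(38, -18), 2) = Pow(20, 2) = 400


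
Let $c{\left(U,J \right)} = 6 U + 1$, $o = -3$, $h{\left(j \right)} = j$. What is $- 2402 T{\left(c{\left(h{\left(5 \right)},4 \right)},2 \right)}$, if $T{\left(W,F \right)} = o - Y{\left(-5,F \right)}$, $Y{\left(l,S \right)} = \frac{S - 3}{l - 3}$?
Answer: $\frac{30025}{4} \approx 7506.3$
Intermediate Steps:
$Y{\left(l,S \right)} = \frac{-3 + S}{-3 + l}$
$c{\left(U,J \right)} = 1 + 6 U$
$T{\left(W,F \right)} = - \frac{27}{8} + \frac{F}{8}$ ($T{\left(W,F \right)} = -3 - \frac{-3 + F}{-3 - 5} = -3 - \frac{-3 + F}{-8} = -3 - - \frac{-3 + F}{8} = -3 - \left(\frac{3}{8} - \frac{F}{8}\right) = -3 + \left(- \frac{3}{8} + \frac{F}{8}\right) = - \frac{27}{8} + \frac{F}{8}$)
$- 2402 T{\left(c{\left(h{\left(5 \right)},4 \right)},2 \right)} = - 2402 \left(- \frac{27}{8} + \frac{1}{8} \cdot 2\right) = - 2402 \left(- \frac{27}{8} + \frac{1}{4}\right) = \left(-2402\right) \left(- \frac{25}{8}\right) = \frac{30025}{4}$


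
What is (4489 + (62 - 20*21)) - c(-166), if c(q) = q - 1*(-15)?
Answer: 4282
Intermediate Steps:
c(q) = 15 + q (c(q) = q + 15 = 15 + q)
(4489 + (62 - 20*21)) - c(-166) = (4489 + (62 - 20*21)) - (15 - 166) = (4489 + (62 - 420)) - 1*(-151) = (4489 - 358) + 151 = 4131 + 151 = 4282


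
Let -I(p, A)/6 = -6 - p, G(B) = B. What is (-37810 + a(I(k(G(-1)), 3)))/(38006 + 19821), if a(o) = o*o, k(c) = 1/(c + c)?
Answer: -36721/57827 ≈ -0.63501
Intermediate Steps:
k(c) = 1/(2*c)
I(p, A) = 36 + 6*p (I(p, A) = -6*(-6 - p) = 36 + 6*p)
a(o) = o²
(-37810 + a(I(k(G(-1)), 3)))/(38006 + 19821) = (-37810 + (36 + 6*((½)/(-1)))²)/(38006 + 19821) = (-37810 + (36 + 6*((½)*(-1)))²)/57827 = (-37810 + (36 + 6*(-½))²)*(1/57827) = (-37810 + (36 - 3)²)*(1/57827) = (-37810 + 33²)*(1/57827) = (-37810 + 1089)*(1/57827) = -36721*1/57827 = -36721/57827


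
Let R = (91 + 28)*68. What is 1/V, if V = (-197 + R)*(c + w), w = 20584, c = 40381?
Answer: 1/481318675 ≈ 2.0776e-9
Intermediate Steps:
R = 8092 (R = 119*68 = 8092)
V = 481318675 (V = (-197 + 8092)*(40381 + 20584) = 7895*60965 = 481318675)
1/V = 1/481318675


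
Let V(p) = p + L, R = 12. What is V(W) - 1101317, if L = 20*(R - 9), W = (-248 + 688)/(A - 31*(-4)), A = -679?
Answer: -122239615/111 ≈ -1.1013e+6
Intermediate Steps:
W = -88/111 (W = (-248 + 688)/(-679 - 31*(-4)) = 440/(-679 + 124) = 440/(-555) = 440*(-1/555) = -88/111 ≈ -0.79279)
L = 60 (L = 20*(12 - 9) = 20*3 = 60)
V(p) = 60 + p (V(p) = p + 60 = 60 + p)
V(W) - 1101317 = (60 - 88/111) - 1101317 = 6572/111 - 1101317 = -122239615/111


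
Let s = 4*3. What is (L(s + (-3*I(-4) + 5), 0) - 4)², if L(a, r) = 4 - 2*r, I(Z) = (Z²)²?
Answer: 0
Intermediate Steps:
I(Z) = Z⁴
s = 12
(L(s + (-3*I(-4) + 5), 0) - 4)² = ((4 - 2*0) - 4)² = ((4 + 0) - 4)² = (4 - 4)² = 0² = 0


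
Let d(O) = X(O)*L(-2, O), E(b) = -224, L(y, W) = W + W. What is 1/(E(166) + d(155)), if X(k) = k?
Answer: 1/47826 ≈ 2.0909e-5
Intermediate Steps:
L(y, W) = 2*W
d(O) = 2*O² (d(O) = O*(2*O) = 2*O²)
1/(E(166) + d(155)) = 1/(-224 + 2*155²) = 1/(-224 + 2*24025) = 1/(-224 + 48050) = 1/47826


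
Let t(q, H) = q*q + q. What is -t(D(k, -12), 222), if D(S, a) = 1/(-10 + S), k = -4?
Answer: 13/196 ≈ 0.066326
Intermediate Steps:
t(q, H) = q + q² (t(q, H) = q² + q = q + q²)
-t(D(k, -12), 222) = -(1 + 1/(-10 - 4))/(-10 - 4) = -(1 + 1/(-14))/(-14) = -(-1)*(1 - 1/14)/14 = -(-1)*13/(14*14) = -1*(-13/196) = 13/196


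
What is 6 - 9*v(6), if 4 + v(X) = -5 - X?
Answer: 141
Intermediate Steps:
v(X) = -9 - X (v(X) = -4 + (-5 - X) = -9 - X)
6 - 9*v(6) = 6 - 9*(-9 - 1*6) = 6 - 9*(-9 - 6) = 6 - 9*(-15) = 6 + 135 = 141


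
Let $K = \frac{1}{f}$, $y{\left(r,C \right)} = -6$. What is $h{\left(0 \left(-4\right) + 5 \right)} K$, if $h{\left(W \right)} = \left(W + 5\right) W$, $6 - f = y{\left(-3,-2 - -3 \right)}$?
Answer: $\frac{25}{6} \approx 4.1667$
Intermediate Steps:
$f = 12$ ($f = 6 - -6 = 6 + 6 = 12$)
$K = \frac{1}{12} \approx 0.083333$
$h{\left(W \right)} = W \left(5 + W\right)$ ($h{\left(W \right)} = \left(5 + W\right) W = W \left(5 + W\right)$)
$h{\left(0 \left(-4\right) + 5 \right)} K = \left(0 \left(-4\right) + 5\right) \left(5 + \left(0 \left(-4\right) + 5\right)\right) \frac{1}{12} = \left(0 + 5\right) \left(5 + \left(0 + 5\right)\right) \frac{1}{12} = 5 \left(5 + 5\right) \frac{1}{12} = 5 \cdot 10 \cdot \frac{1}{12} = 50 \cdot \frac{1}{12} = \frac{25}{6}$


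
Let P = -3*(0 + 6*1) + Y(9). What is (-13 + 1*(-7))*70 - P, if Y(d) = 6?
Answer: -1388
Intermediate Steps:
P = -12 (P = -3*(0 + 6*1) + 6 = -3*(0 + 6) + 6 = -3*6 + 6 = -18 + 6 = -12)
(-13 + 1*(-7))*70 - P = (-13 + 1*(-7))*70 - 1*(-12) = (-13 - 7)*70 + 12 = -20*70 + 12 = -1400 + 12 = -1388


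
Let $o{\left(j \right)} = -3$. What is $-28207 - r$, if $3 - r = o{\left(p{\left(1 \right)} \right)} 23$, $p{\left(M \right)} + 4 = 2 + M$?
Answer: $-28279$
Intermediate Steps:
$p{\left(M \right)} = -2 + M$ ($p{\left(M \right)} = -4 + \left(2 + M\right) = -2 + M$)
$r = 72$ ($r = 3 - \left(-3\right) 23 = 3 - -69 = 3 + 69 = 72$)
$-28207 - r = -28207 - 72 = -28279$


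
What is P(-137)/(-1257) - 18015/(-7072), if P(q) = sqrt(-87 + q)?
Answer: 18015/7072 - 4*I*sqrt(14)/1257 ≈ 2.5474 - 0.011907*I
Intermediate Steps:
P(-137)/(-1257) - 18015/(-7072) = sqrt(-87 - 137)/(-1257) - 18015/(-7072) = sqrt(-224)*(-1/1257) - 18015*(-1/7072) = (4*I*sqrt(14))*(-1/1257) + 18015/7072 = -4*I*sqrt(14)/1257 + 18015/7072 = 18015/7072 - 4*I*sqrt(14)/1257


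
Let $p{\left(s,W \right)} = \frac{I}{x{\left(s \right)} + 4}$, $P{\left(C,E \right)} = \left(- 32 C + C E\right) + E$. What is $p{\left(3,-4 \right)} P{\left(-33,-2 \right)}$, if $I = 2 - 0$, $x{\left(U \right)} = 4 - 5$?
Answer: $\frac{2240}{3} \approx 746.67$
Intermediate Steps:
$x{\left(U \right)} = -1$
$I = 2$ ($I = 2 + 0 = 2$)
$P{\left(C,E \right)} = E - 32 C + C E$
$p{\left(s,W \right)} = \frac{2}{3}$ ($p{\left(s,W \right)} = \frac{2}{-1 + 4} = \frac{2}{3}$)
$p{\left(3,-4 \right)} P{\left(-33,-2 \right)} = \frac{2 \left(-2 - -1056 - -66\right)}{3} = \frac{2 \left(-2 + 1056 + 66\right)}{3} = \frac{2}{3} \cdot 1120 = \frac{2240}{3}$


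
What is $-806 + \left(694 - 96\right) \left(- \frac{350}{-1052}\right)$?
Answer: $- \frac{159653}{263} \approx -607.05$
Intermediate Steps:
$-806 + \left(694 - 96\right) \left(- \frac{350}{-1052}\right) = -806 + \left(694 - 96\right) \left(\left(-350\right) \left(- \frac{1}{1052}\right)\right) = -806 + 598 \cdot \frac{175}{526} = -806 + \frac{52325}{263} = - \frac{159653}{263}$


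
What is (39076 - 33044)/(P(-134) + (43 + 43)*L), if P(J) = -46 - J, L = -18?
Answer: -1508/365 ≈ -4.1315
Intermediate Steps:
(39076 - 33044)/(P(-134) + (43 + 43)*L) = (39076 - 33044)/((-46 - 1*(-134)) + (43 + 43)*(-18)) = 6032/((-46 + 134) + 86*(-18)) = 6032/(88 - 1548) = 6032/(-1460) = 6032*(-1/1460) = -1508/365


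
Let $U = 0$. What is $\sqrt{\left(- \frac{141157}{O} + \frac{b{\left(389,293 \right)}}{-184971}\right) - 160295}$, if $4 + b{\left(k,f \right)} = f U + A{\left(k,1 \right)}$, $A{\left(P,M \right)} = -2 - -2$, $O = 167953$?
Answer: $\frac{4 i \sqrt{9669078597100313980736835}}{31066434363} \approx 400.37 i$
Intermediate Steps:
$A{\left(P,M \right)} = 0$ ($A{\left(P,M \right)} = -2 + 2 = 0$)
$b{\left(k,f \right)} = -4$ ($b{\left(k,f \right)} = -4 + \left(f 0 + 0\right) = -4 + \left(0 + 0\right) = -4 + 0 = -4$)
$\sqrt{\left(- \frac{141157}{O} + \frac{b{\left(389,293 \right)}}{-184971}\right) - 160295} = \sqrt{\left(- \frac{141157}{167953} - \frac{4}{-184971}\right) - 160295} = \sqrt{\left(\left(-141157\right) \frac{1}{167953} - - \frac{4}{184971}\right) - 160295} = \sqrt{\left(- \frac{141157}{167953} + \frac{4}{184971}\right) - 160295} = \sqrt{- \frac{26109279635}{31066434363} - 160295} = \sqrt{- \frac{4979820205496720}{31066434363}} = \frac{4 i \sqrt{9669078597100313980736835}}{31066434363}$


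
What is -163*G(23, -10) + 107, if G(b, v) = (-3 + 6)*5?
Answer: -2338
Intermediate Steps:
G(b, v) = 15 (G(b, v) = 3*5 = 15)
-163*G(23, -10) + 107 = -163*15 + 107 = -2445 + 107 = -2338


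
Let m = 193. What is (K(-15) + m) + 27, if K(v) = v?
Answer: 205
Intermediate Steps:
(K(-15) + m) + 27 = (-15 + 193) + 27 = 178 + 27 = 205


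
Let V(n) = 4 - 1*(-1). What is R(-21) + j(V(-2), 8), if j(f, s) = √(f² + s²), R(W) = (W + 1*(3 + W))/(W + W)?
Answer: 13/14 + √89 ≈ 10.363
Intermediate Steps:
V(n) = 5 (V(n) = 4 + 1 = 5)
R(W) = (3 + 2*W)/(2*W) (R(W) = (W + (3 + W))/((2*W)) = (3 + 2*W)*(1/(2*W)) = (3 + 2*W)/(2*W))
R(-21) + j(V(-2), 8) = (3/2 - 21)/(-21) + √(5² + 8²) = -1/21*(-39/2) + √(25 + 64) = 13/14 + √89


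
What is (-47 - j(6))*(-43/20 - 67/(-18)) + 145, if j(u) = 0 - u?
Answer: 14497/180 ≈ 80.539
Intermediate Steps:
j(u) = -u
(-47 - j(6))*(-43/20 - 67/(-18)) + 145 = (-47 - (-1)*6)*(-43/20 - 67/(-18)) + 145 = (-47 - 1*(-6))*(-43*1/20 - 67*(-1/18)) + 145 = (-47 + 6)*(-43/20 + 67/18) + 145 = -41*283/180 + 145 = -11603/180 + 145 = 14497/180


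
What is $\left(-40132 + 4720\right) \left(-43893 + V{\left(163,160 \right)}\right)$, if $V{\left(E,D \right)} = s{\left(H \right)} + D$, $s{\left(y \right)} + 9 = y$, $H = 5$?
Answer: $1548814644$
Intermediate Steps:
$s{\left(y \right)} = -9 + y$
$V{\left(E,D \right)} = -4 + D$ ($V{\left(E,D \right)} = \left(-9 + 5\right) + D = -4 + D$)
$\left(-40132 + 4720\right) \left(-43893 + V{\left(163,160 \right)}\right) = \left(-40132 + 4720\right) \left(-43893 + \left(-4 + 160\right)\right) = - 35412 \left(-43893 + 156\right) = \left(-35412\right) \left(-43737\right) = 1548814644$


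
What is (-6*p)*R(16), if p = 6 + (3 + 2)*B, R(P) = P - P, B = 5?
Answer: 0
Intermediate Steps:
R(P) = 0
p = 31 (p = 6 + (3 + 2)*5 = 6 + 5*5 = 6 + 25 = 31)
(-6*p)*R(16) = -6*31*0 = -186*0 = 0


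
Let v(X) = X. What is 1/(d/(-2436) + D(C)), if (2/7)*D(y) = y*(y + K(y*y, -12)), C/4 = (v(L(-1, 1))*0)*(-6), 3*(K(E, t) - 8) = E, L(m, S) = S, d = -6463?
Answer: 2436/6463 ≈ 0.37691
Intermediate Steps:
K(E, t) = 8 + E/3
C = 0 (C = 4*((1*0)*(-6)) = 4*(0*(-6)) = 4*0 = 0)
D(y) = 7*y*(8 + y + y²/3)/2 (D(y) = 7*(y*(y + (8 + (y*y)/3)))/2 = 7*(y*(y + (8 + y²/3)))/2 = 7*(y*(8 + y + y²/3))/2 = 7*y*(8 + y + y²/3)/2)
1/(d/(-2436) + D(C)) = 1/(-6463/(-2436) + (7/6)*0*(24 + 0² + 3*0)) = 1/(-6463*(-1/2436) + (7/6)*0*(24 + 0 + 0)) = 1/(6463/2436 + (7/6)*0*24) = 1/(6463/2436 + 0) = 1/(6463/2436) = 2436/6463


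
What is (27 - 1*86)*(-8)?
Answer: 472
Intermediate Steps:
(27 - 1*86)*(-8) = (27 - 86)*(-8) = -59*(-8) = 472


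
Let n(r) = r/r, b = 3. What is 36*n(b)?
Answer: 36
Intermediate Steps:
n(r) = 1
36*n(b) = 36*1 = 36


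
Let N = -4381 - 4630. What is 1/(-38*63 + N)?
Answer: -1/11405 ≈ -8.7681e-5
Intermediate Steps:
N = -9011
1/(-38*63 + N) = 1/(-38*63 - 9011) = 1/(-2394 - 9011) = 1/(-11405) = -1/11405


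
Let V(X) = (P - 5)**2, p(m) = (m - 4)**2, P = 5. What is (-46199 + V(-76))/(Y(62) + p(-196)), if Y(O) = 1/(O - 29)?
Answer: -1524567/1320001 ≈ -1.1550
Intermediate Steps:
Y(O) = 1/(-29 + O)
p(m) = (-4 + m)**2
V(X) = 0 (V(X) = (5 - 5)**2 = 0**2 = 0)
(-46199 + V(-76))/(Y(62) + p(-196)) = (-46199 + 0)/(1/(-29 + 62) + (-4 - 196)**2) = -46199/(1/33 + (-200)**2) = -46199/(1/33 + 40000) = -46199/1320001/33 = -46199*33/1320001 = -1524567/1320001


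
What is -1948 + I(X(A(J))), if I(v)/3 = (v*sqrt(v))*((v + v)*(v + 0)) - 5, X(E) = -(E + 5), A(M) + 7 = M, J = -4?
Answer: -1963 + 1296*sqrt(6) ≈ 1211.5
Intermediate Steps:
A(M) = -7 + M
X(E) = -5 - E (X(E) = -(5 + E) = -5 - E)
I(v) = -15 + 6*v**(7/2) (I(v) = 3*((v*sqrt(v))*((v + v)*(v + 0)) - 5) = 3*(v**(3/2)*((2*v)*v) - 5) = 3*(v**(3/2)*(2*v**2) - 5) = 3*(2*v**(7/2) - 5) = 3*(-5 + 2*v**(7/2)) = -15 + 6*v**(7/2))
-1948 + I(X(A(J))) = -1948 + (-15 + 6*(-5 - (-7 - 4))**(7/2)) = -1948 + (-15 + 6*(-5 - 1*(-11))**(7/2)) = -1948 + (-15 + 6*(-5 + 11)**(7/2)) = -1948 + (-15 + 6*6**(7/2)) = -1948 + (-15 + 6*(216*sqrt(6))) = -1948 + (-15 + 1296*sqrt(6)) = -1963 + 1296*sqrt(6)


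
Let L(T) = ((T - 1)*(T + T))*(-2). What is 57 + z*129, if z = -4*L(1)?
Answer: 57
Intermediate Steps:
L(T) = -4*T*(-1 + T) (L(T) = ((-1 + T)*(2*T))*(-2) = (2*T*(-1 + T))*(-2) = -4*T*(-1 + T))
z = 0 (z = -16*(1 - 1*1) = -16*(1 - 1) = -16*0 = -4*0 = 0)
57 + z*129 = 57 + 0*129 = 57 + 0 = 57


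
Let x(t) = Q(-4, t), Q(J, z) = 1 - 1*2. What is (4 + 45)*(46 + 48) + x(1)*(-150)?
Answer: 4756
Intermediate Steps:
Q(J, z) = -1 (Q(J, z) = 1 - 2 = -1)
x(t) = -1
(4 + 45)*(46 + 48) + x(1)*(-150) = (4 + 45)*(46 + 48) - 1*(-150) = 49*94 + 150 = 4606 + 150 = 4756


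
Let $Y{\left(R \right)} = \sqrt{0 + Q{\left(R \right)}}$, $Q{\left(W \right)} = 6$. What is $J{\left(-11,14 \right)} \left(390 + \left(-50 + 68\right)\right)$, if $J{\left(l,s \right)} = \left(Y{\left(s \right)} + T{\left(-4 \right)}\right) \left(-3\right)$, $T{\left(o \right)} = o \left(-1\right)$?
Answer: $-4896 - 1224 \sqrt{6} \approx -7894.2$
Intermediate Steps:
$Y{\left(R \right)} = \sqrt{6}$ ($Y{\left(R \right)} = \sqrt{0 + 6} = \sqrt{6}$)
$T{\left(o \right)} = - o$
$J{\left(l,s \right)} = -12 - 3 \sqrt{6}$ ($J{\left(l,s \right)} = \left(\sqrt{6} - -4\right) \left(-3\right) = \left(\sqrt{6} + 4\right) \left(-3\right) = \left(4 + \sqrt{6}\right) \left(-3\right) = -12 - 3 \sqrt{6}$)
$J{\left(-11,14 \right)} \left(390 + \left(-50 + 68\right)\right) = \left(-12 - 3 \sqrt{6}\right) \left(390 + \left(-50 + 68\right)\right) = \left(-12 - 3 \sqrt{6}\right) \left(390 + 18\right) = \left(-12 - 3 \sqrt{6}\right) 408 = -4896 - 1224 \sqrt{6}$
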